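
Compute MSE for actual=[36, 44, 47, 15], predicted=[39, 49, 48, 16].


Squared errors: (36-39)²=9, (44-49)²=25, (47-48)²=1, (15-16)²=1
Sum = 36
MSE = 36/4 = 9

9


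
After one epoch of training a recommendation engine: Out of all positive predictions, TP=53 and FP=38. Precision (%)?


Precision = TP/(TP+FP)
= 53/(53+38)
= 53/91 = 58.24%

58.24%


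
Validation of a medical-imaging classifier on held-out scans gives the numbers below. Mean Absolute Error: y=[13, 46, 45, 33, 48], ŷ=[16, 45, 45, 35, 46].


Absolute errors: |13-16|=3, |46-45|=1, |45-45|=0, |33-35|=2, |48-46|=2
Sum = 8
MAE = 8/5 = 8/5

8/5


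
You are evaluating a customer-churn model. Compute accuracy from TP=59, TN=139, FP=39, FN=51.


Accuracy = (TP+TN)/(TP+TN+FP+FN)
= (59+139)/(288)
= 198/288 = 68.75%

68.75%


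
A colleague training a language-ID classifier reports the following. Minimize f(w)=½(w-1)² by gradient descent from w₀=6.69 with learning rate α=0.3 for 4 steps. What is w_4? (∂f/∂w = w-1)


step 1: grad = 6.69-1 = 5.69; w = 6.69 - 0.3·(5.69) = 4.983
step 2: grad = 4.983-1 = 3.983; w = 4.983 - 0.3·(3.983) = 3.7881
step 3: grad = 3.7881-1 = 2.7881; w = 3.7881 - 0.3·(2.7881) = 2.95167
step 4: grad = 2.95167-1 = 1.95167; w = 2.95167 - 0.3·(1.95167) = 2.366169

2.366169


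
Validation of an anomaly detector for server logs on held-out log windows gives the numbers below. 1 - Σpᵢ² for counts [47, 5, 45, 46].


Probabilities: [47/143, 5/143, 45/143, 46/143] ≈ [0.3287, 0.035, 0.3147, 0.3217]
Σpᵢ² = (2209 + 25 + 2025 + 2116)/143² = 6375/20449
Gini = 1 - Σpᵢ² = 1 - 6375/20449 = 0.6882

0.6882


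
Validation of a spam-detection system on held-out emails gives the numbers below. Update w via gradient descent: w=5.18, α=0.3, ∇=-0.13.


w_new = w - α·∇
= 5.18 - 0.3·-0.13
= 5.18 + 0.039
= 5.219

5.219


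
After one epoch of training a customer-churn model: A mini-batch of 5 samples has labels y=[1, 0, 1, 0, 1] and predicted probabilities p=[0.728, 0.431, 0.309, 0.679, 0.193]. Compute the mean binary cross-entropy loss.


L[0] = -ln(0.728) = 0.3175
L[1] = -ln(1-0.431) = -ln(0.569) = 0.5639
L[2] = -ln(0.309) = 1.1744
L[3] = -ln(1-0.679) = -ln(0.321) = 1.1363
L[4] = -ln(0.193) = 1.6451
mean = (0.3175 + 0.5639 + 1.1744 + 1.1363 + 1.6451)/5 = 0.9674

0.9674


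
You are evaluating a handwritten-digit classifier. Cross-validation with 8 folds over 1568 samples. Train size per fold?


Fold size = 1568/8 = 196
Training per fold = 1568 - 196 = 1372

1372


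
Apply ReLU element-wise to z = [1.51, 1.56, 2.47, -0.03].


ReLU(1.51) = max(0, 1.51) = 1.51
ReLU(1.56) = max(0, 1.56) = 1.56
ReLU(2.47) = max(0, 2.47) = 2.47
ReLU(-0.03) = max(0, -0.03) = 0.0
result = [1.51, 1.56, 2.47, 0.0]

[1.51, 1.56, 2.47, 0.0]


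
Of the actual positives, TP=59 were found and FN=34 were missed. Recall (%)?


Recall = TP/(TP+FN)
= 59/(59+34)
= 59/93 = 63.44%

63.44%


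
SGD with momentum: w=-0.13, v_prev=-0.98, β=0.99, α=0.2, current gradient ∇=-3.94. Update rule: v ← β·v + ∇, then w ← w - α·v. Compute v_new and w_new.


v_new = 0.99·-0.98 - 3.94 = -0.9702 - 3.94 = -4.9102
w_new = -0.13 - 0.2·-4.9102 = -0.13 + 0.98204 = 0.85204

v_new=-4.9102, w_new=0.85204


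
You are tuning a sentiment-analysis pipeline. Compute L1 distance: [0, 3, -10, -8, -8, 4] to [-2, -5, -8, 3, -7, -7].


d = |0+ 2| + |3+ 5| + |-10+ 8| + |-8-3| + |-8+ 7| + |4+ 7|
  = 2 + 8 + 2 + 11 + 1 + 11
  = 35

35


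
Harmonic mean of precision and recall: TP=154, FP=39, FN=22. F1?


Precision = 154/193 = 0.7979
Recall = 154/176 = 0.875
F1 = 2·P·R/(P+R) = 2·TP/(2·TP+FP+FN) = 308/(308+39+22) = 308/369 = 0.8347

0.8347


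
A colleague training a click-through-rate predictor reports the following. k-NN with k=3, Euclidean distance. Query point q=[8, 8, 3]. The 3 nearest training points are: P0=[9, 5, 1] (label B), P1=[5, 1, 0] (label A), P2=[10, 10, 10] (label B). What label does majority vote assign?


d(q,P0) = 3.7417  (label B)
d(q,P1) = 8.1854  (label A)
d(q,P2) = 7.5498  (label B)
Votes: A=1, B=2
Majority → B

B


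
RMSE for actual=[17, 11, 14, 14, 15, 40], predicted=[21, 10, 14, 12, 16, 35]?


MSE = 47/6 = 7.8333
RMSE = √(47/6) = 2.7988

2.7988


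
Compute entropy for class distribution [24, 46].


Probabilities: [24/70, 46/70] ≈ [0.3429, 0.6571]
H = -((24/70)·log₂(24/70) + (46/70)·log₂(46/70))
  = 0.9275 bits

0.9275 bits


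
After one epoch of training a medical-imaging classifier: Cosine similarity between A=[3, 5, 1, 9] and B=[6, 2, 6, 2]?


A·B = 3·6 + 5·2 + 1·6 + 9·2 = 52
‖A‖ = √116 = 10.7703, ‖B‖ = √80 = 8.9443
cos = 52/(√116·√80) = 52/√9280 = 0.5398

0.5398


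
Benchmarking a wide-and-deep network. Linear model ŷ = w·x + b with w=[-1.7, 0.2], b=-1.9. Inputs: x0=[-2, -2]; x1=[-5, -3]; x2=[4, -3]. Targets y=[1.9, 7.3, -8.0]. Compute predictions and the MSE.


ŷ0 = (-1.7)·(-2) + (0.2)·(-2) - 1.9 = 1.1
ŷ1 = (-1.7)·(-5) + (0.2)·(-3) - 1.9 = 6.0
ŷ2 = (-1.7)·(4) + (0.2)·(-3) - 1.9 = -9.3
errors² = [0.64, 1.69, 1.69]
MSE = 4.0200/3 = 1.34

1.34


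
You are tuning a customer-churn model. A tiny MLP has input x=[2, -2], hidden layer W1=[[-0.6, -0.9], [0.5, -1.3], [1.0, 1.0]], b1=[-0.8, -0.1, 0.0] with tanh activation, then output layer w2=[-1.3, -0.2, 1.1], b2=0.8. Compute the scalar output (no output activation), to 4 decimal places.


z1[0] = (-0.6)·(2) + (-0.9)·(-2) - 0.8 = -0.2
z1[1] = (0.5)·(2) + (-1.3)·(-2) - 0.1 = 3.5
z1[2] = (1.0)·(2) + (1.0)·(-2) + 0.0 = 0.0
h = tanh(z1) = [-0.1974, 0.9982, 0.0]
output = (-1.3)·(-0.1974) + (-0.2)·(0.9982) + (1.1)·(0.0) + 0.8 = 0.857

0.857


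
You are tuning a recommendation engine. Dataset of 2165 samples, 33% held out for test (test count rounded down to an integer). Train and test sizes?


Test = ⌊2165·33/100⌋ = 714
Train = 2165 - 714 = 1451

Train: 1451, Test: 714


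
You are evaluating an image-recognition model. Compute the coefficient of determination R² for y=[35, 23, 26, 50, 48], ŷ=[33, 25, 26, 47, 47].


ȳ = 36.4
SS_res = Σ(y-ŷ)² = 18
SS_tot = Σ(y-ȳ)² = 609.2
R² = 1 - SS_res/SS_tot = 1 - 0.0295 = 0.9705

0.9705


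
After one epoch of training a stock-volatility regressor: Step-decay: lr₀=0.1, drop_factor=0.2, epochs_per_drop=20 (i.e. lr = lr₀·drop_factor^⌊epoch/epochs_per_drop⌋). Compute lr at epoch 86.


n_drops = ⌊86/20⌋ = 4
lr = 0.1·0.2^4 = 0.1·0.0016 = 0.00016

0.00016


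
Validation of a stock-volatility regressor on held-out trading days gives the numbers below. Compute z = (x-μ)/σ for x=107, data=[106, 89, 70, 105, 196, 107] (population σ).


μ = 112.1667, σ = 39.7048
z = (107 - 112.1667)/39.7048 = -0.1301

-0.1301


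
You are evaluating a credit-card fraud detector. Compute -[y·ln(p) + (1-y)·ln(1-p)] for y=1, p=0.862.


BCE = -[y·ln(p) + (1-y)·ln(1-p)]
= -1·ln(0.862) - 0
= -ln(0.862) = 0.1485

0.1485


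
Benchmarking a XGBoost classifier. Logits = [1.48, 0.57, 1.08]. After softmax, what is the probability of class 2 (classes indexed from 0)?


Exponentials: e^1.48=4.3929, e^0.57=1.7683, e^1.08=2.9447
Sum = 9.1059
Softmax = [0.4824, 0.1942, 0.3234]
p[2] = 2.9447/9.1059 = 0.3234

0.3234


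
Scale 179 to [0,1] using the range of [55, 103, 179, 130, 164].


min=55, max=179
(179-55)/(179-55) = 124/124 = 1.0

1.0


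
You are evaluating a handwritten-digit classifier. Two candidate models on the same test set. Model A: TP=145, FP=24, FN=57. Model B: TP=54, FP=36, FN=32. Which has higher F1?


Model A: P=145/169=0.858, R=145/202=0.7178, F1=2PR/(P+R)=2TP/(2TP+FP+FN)=290/371=0.7817
Model B: P=54/90=0.6, R=54/86=0.6279, F1=2PR/(P+R)=2TP/(2TP+FP+FN)=108/176=0.6136
0.7817 > 0.6136 → Model A

Model A


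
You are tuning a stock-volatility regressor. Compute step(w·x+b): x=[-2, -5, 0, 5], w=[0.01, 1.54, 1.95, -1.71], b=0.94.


z = (-2)·(0.01) + (-5)·(1.54) + (0)·(1.95) + (5)·(-1.71) + 0.94
  = -15.33
step(z) = 0 (z<0)

0


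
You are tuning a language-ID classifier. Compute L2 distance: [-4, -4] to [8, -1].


d = √((-4-8)² + (-4+ 1)²)
  = √(144 + 9)
  = √153 = 12.3693

12.3693


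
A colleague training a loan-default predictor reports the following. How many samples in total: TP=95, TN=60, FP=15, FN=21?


Total = TP + TN + FP + FN
= 95 + 60 + 15 + 21
= 191
(Predicted positive: 110, predicted negative: 81)

191


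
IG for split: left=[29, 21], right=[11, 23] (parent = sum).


Parent = [40, 44], H_parent = 0.9984
H_left = 0.9815 (n=50), H_right = 0.9082 (n=34)
H_children = (50/84)·0.9815 + (34/84)·0.9082 = 0.9518
IG = 0.9984 - 0.9518 = 0.0466

0.0466


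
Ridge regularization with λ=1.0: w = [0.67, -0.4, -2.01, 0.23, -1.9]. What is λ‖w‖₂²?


‖w‖₂² = (0.67)² + (-0.4)² + (-2.01)² + (0.23)² + (-1.9)²
     = 0.4489 + 0.16 + 4.0401 + 0.0529 + 3.61
     = 8.3119
λ·‖w‖₂² = 1.0·8.3119 = 8.3119

8.3119


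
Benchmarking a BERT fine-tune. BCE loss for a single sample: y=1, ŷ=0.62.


BCE = -[y·ln(p) + (1-y)·ln(1-p)]
= -1·ln(0.62) - 0
= -ln(0.62) = 0.478

0.478


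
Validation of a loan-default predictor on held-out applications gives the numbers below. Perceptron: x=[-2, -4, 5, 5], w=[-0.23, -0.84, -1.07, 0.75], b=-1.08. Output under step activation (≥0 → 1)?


z = (-2)·(-0.23) + (-4)·(-0.84) + (5)·(-1.07) + (5)·(0.75) - 1.08
  = 1.14
step(z) = 1 (z≥0)

1


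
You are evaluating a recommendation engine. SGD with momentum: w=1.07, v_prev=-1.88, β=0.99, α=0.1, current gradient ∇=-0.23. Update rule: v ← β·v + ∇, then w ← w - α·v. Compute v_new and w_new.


v_new = 0.99·-1.88 - 0.23 = -1.8612 - 0.23 = -2.0912
w_new = 1.07 - 0.1·-2.0912 = 1.07 + 0.20912 = 1.27912

v_new=-2.0912, w_new=1.27912


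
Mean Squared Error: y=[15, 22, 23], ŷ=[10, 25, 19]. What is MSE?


Squared errors: (15-10)²=25, (22-25)²=9, (23-19)²=16
Sum = 50
MSE = 50/3 = 50/3

50/3


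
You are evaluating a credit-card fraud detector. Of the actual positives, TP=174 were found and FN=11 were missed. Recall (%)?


Recall = TP/(TP+FN)
= 174/(174+11)
= 174/185 = 94.05%

94.05%


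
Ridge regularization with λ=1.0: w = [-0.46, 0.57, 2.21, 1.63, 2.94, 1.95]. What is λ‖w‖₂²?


‖w‖₂² = (-0.46)² + (0.57)² + (2.21)² + (1.63)² + (2.94)² + (1.95)²
     = 0.2116 + 0.3249 + 4.8841 + 2.6569 + 8.6436 + 3.8025
     = 20.5236
λ·‖w‖₂² = 1.0·20.5236 = 20.5236

20.5236


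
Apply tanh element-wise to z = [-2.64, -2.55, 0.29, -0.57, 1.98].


tanh(-2.64) = -0.9899
tanh(-2.55) = -0.9879
tanh(0.29) = 0.2821
tanh(-0.57) = -0.5154
tanh(1.98) = 0.9626
result = [-0.9899, -0.9879, 0.2821, -0.5154, 0.9626]

[-0.9899, -0.9879, 0.2821, -0.5154, 0.9626]


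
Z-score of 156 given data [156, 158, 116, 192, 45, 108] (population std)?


μ = 129.1667, σ = 46.9127
z = (156 - 129.1667)/46.9127 = 0.572

0.572


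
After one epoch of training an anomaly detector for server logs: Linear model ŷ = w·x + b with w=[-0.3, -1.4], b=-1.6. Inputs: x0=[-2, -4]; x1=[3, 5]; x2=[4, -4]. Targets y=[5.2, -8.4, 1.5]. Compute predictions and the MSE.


ŷ0 = (-0.3)·(-2) + (-1.4)·(-4) - 1.6 = 4.6
ŷ1 = (-0.3)·(3) + (-1.4)·(5) - 1.6 = -9.5
ŷ2 = (-0.3)·(4) + (-1.4)·(-4) - 1.6 = 2.8
errors² = [0.36, 1.21, 1.69]
MSE = 3.2600/3 = 1.0867

1.0867


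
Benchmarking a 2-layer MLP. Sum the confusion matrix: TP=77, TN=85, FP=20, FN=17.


Total = TP + TN + FP + FN
= 77 + 85 + 20 + 17
= 199
(Predicted positive: 97, predicted negative: 102)

199


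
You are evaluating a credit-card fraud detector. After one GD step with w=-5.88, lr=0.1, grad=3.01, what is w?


w_new = w - α·∇
= -5.88 - 0.1·3.01
= -5.88 - 0.301
= -6.181

-6.181


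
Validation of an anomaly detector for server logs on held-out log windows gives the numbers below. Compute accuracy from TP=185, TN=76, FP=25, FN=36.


Accuracy = (TP+TN)/(TP+TN+FP+FN)
= (185+76)/(322)
= 261/322 = 81.06%

81.06%


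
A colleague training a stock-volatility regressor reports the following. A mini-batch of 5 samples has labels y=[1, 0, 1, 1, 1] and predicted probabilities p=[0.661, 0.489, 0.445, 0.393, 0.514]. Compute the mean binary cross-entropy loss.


L[0] = -ln(0.661) = 0.414
L[1] = -ln(1-0.489) = -ln(0.511) = 0.6714
L[2] = -ln(0.445) = 0.8097
L[3] = -ln(0.393) = 0.9339
L[4] = -ln(0.514) = 0.6655
mean = (0.414 + 0.6714 + 0.8097 + 0.9339 + 0.6655)/5 = 0.6989

0.6989


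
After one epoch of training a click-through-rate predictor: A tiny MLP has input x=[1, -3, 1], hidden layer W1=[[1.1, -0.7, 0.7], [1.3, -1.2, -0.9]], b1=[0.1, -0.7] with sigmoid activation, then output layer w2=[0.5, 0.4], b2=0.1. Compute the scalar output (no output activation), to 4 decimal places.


z1[0] = (1.1)·(1) + (-0.7)·(-3) + (0.7)·(1) + 0.1 = 4.0
z1[1] = (1.3)·(1) + (-1.2)·(-3) + (-0.9)·(1) - 0.7 = 3.3
h = sigmoid(z1) = [0.982, 0.9644]
output = (0.5)·(0.982) + (0.4)·(0.9644) + 0.1 = 0.9768

0.9768


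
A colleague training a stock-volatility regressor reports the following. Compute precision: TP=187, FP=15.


Precision = TP/(TP+FP)
= 187/(187+15)
= 187/202 = 92.57%

92.57%


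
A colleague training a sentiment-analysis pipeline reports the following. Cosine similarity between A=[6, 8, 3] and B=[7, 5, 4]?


A·B = 6·7 + 8·5 + 3·4 = 94
‖A‖ = √109 = 10.4403, ‖B‖ = √90 = 9.4868
cos = 94/(√109·√90) = 94/√9810 = 0.9491

0.9491


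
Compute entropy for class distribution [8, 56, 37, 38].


Probabilities: [8/139, 56/139, 37/139, 38/139] ≈ [0.0576, 0.4029, 0.2662, 0.2734]
H = -((8/139)·log₂(8/139) + (56/139)·log₂(56/139) + (37/139)·log₂(37/139) + (38/139)·log₂(38/139))
  = 1.7853 bits

1.7853 bits


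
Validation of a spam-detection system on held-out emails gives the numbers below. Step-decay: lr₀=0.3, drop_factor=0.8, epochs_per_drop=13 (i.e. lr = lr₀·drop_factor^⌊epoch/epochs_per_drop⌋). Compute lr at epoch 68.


n_drops = ⌊68/13⌋ = 5
lr = 0.3·0.8^5 = 0.3·0.32768 = 0.098304

0.098304


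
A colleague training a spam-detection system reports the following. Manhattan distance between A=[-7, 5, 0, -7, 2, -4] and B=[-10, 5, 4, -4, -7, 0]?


d = |-7+ 10| + |5-5| + |0-4| + |-7+ 4| + |2+ 7| + |-4-0|
  = 3 + 0 + 4 + 3 + 9 + 4
  = 23

23


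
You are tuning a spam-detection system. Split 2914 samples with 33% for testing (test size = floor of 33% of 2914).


Test = ⌊2914·33/100⌋ = 961
Train = 2914 - 961 = 1953

Train: 1953, Test: 961


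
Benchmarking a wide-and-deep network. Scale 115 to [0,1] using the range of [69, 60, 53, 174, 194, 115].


min=53, max=194
(115-53)/(194-53) = 62/141 = 0.4397

0.4397


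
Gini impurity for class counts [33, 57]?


Probabilities: [33/90, 57/90] ≈ [0.3667, 0.6333]
Σpᵢ² = (1089 + 3249)/90² = 4338/8100
Gini = 1 - Σpᵢ² = 1 - 4338/8100 = 0.4644

0.4644


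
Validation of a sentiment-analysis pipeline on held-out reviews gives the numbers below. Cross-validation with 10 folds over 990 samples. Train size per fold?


Fold size = 990/10 = 99
Training per fold = 990 - 99 = 891

891


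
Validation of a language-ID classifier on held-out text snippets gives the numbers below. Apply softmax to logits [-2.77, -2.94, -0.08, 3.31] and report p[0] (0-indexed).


Exponentials: e^-2.77=0.0627, e^-2.94=0.0529, e^-0.08=0.9231, e^3.31=27.3851
Sum = 28.4238
Softmax = [0.0022, 0.0019, 0.0325, 0.9635]
p[0] = 0.0627/28.4238 = 0.0022

0.0022


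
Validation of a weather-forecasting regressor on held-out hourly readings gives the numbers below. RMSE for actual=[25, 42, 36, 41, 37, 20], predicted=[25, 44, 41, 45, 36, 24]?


MSE = 62/6 = 10.3333
RMSE = √(62/6) = 3.2146

3.2146


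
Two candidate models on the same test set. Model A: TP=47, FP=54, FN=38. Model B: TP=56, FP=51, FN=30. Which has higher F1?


Model A: P=47/101=0.4653, R=47/85=0.5529, F1=2PR/(P+R)=2TP/(2TP+FP+FN)=94/186=0.5054
Model B: P=56/107=0.5234, R=56/86=0.6512, F1=2PR/(P+R)=2TP/(2TP+FP+FN)=112/193=0.5803
0.5054 < 0.5803 → Model B

Model B


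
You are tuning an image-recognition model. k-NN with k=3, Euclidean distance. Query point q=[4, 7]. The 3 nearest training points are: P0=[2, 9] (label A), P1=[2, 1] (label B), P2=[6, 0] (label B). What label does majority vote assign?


d(q,P0) = 2.8284  (label A)
d(q,P1) = 6.3246  (label B)
d(q,P2) = 7.2801  (label B)
Votes: A=1, B=2
Majority → B

B


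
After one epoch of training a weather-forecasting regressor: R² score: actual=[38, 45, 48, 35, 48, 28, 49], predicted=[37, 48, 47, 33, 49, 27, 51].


ȳ = 41.5714
SS_res = Σ(y-ŷ)² = 21
SS_tot = Σ(y-ȳ)² = 389.71
R² = 1 - SS_res/SS_tot = 1 - 0.0539 = 0.9461

0.9461


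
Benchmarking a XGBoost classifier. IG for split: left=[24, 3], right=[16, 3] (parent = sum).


Parent = [40, 6], H_parent = 0.5586
H_left = 0.5033 (n=27), H_right = 0.6292 (n=19)
H_children = (27/46)·0.5033 + (19/46)·0.6292 = 0.5553
IG = 0.5586 - 0.5553 = 0.0033

0.0033


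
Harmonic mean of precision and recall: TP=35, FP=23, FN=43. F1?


Precision = 35/58 = 0.6034
Recall = 35/78 = 0.4487
F1 = 2·P·R/(P+R) = 2·TP/(2·TP+FP+FN) = 70/(70+23+43) = 70/136 = 0.5147

0.5147


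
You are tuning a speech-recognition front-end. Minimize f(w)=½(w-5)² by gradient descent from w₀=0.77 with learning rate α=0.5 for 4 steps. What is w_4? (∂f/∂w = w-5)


step 1: grad = 0.77-5 = -4.23; w = 0.77 - 0.5·(-4.23) = 2.885
step 2: grad = 2.885-5 = -2.115; w = 2.885 - 0.5·(-2.115) = 3.9425
step 3: grad = 3.9425-5 = -1.0575; w = 3.9425 - 0.5·(-1.0575) = 4.47125
step 4: grad = 4.47125-5 = -0.52875; w = 4.47125 - 0.5·(-0.52875) = 4.735625

4.735625


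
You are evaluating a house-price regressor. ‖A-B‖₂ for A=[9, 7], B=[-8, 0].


d = √((9+ 8)² + (7-0)²)
  = √(289 + 49)
  = √338 = 18.3848

18.3848


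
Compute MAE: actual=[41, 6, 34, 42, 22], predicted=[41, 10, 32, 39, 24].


Absolute errors: |41-41|=0, |6-10|=4, |34-32|=2, |42-39|=3, |22-24|=2
Sum = 11
MAE = 11/5 = 11/5

11/5


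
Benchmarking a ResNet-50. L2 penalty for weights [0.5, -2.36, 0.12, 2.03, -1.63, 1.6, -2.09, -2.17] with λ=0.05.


‖w‖₂² = (0.5)² + (-2.36)² + (0.12)² + (2.03)² + (-1.63)² + (1.6)² + (-2.09)² + (-2.17)²
     = 0.25 + 5.5696 + 0.0144 + 4.1209 + 2.6569 + 2.56 + 4.3681 + 4.7089
     = 24.2488
λ·‖w‖₂² = 0.05·24.2488 = 1.21244

1.21244


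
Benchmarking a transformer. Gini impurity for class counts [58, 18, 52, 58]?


Probabilities: [58/186, 18/186, 52/186, 58/186] ≈ [0.3118, 0.0968, 0.2796, 0.3118]
Σpᵢ² = (3364 + 324 + 2704 + 3364)/186² = 9756/34596
Gini = 1 - Σpᵢ² = 1 - 9756/34596 = 0.718

0.718


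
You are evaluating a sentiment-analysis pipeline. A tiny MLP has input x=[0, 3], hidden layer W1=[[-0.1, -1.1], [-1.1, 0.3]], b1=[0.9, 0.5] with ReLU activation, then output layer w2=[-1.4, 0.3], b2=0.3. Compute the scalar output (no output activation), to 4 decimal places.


z1[0] = (-0.1)·(0) + (-1.1)·(3) + 0.9 = -2.4
z1[1] = (-1.1)·(0) + (0.3)·(3) + 0.5 = 1.4
h = ReLU(z1) = [0.0, 1.4]
output = (-1.4)·(0.0) + (0.3)·(1.4) + 0.3 = 0.72

0.72


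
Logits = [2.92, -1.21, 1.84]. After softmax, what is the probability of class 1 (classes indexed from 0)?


Exponentials: e^2.92=18.5413, e^-1.21=0.2982, e^1.84=6.2965
Sum = 25.136
Softmax = [0.7376, 0.0119, 0.2505]
p[1] = 0.2982/25.136 = 0.0119

0.0119


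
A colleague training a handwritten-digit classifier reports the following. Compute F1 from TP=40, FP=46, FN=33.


Precision = 40/86 = 0.4651
Recall = 40/73 = 0.5479
F1 = 2·P·R/(P+R) = 2·TP/(2·TP+FP+FN) = 80/(80+46+33) = 80/159 = 0.5031

0.5031


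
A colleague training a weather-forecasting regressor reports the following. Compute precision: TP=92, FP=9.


Precision = TP/(TP+FP)
= 92/(92+9)
= 92/101 = 91.09%

91.09%


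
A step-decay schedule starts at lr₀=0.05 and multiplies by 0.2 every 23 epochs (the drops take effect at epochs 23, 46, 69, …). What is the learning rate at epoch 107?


n_drops = ⌊107/23⌋ = 4
lr = 0.05·0.2^4 = 0.05·0.0016 = 0.00008

0.00008


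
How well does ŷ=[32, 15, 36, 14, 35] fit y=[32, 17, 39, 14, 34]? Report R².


ȳ = 27.2
SS_res = Σ(y-ŷ)² = 14
SS_tot = Σ(y-ȳ)² = 486.8
R² = 1 - SS_res/SS_tot = 1 - 0.0288 = 0.9712

0.9712


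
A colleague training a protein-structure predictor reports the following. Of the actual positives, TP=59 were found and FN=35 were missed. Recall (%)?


Recall = TP/(TP+FN)
= 59/(59+35)
= 59/94 = 62.77%

62.77%


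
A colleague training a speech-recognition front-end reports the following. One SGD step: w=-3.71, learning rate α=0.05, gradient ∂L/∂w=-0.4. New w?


w_new = w - α·∇
= -3.71 - 0.05·-0.4
= -3.71 + 0.02
= -3.69

-3.69


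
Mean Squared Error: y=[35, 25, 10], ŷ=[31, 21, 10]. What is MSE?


Squared errors: (35-31)²=16, (25-21)²=16, (10-10)²=0
Sum = 32
MSE = 32/3 = 32/3

32/3


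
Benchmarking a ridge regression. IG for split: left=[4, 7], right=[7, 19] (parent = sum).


Parent = [11, 26], H_parent = 0.878
H_left = 0.9457 (n=11), H_right = 0.8404 (n=26)
H_children = (11/37)·0.9457 + (26/37)·0.8404 = 0.8717
IG = 0.878 - 0.8717 = 0.0063

0.0063


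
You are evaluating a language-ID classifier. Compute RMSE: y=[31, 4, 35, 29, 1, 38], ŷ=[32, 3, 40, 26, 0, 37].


MSE = 38/6 = 6.3333
RMSE = √(38/6) = 2.5166

2.5166


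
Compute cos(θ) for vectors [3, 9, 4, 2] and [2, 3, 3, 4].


A·B = 3·2 + 9·3 + 4·3 + 2·4 = 53
‖A‖ = √110 = 10.4881, ‖B‖ = √38 = 6.1644
cos = 53/(√110·√38) = 53/√4180 = 0.8198

0.8198


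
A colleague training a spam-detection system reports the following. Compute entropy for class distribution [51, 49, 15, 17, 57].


Probabilities: [51/189, 49/189, 15/189, 17/189, 57/189] ≈ [0.2698, 0.2593, 0.0794, 0.0899, 0.3016]
H = -((51/189)·log₂(51/189) + (49/189)·log₂(49/189) + (15/189)·log₂(15/189) + (17/189)·log₂(17/189) + (57/189)·log₂(57/189))
  = 2.1391 bits

2.1391 bits


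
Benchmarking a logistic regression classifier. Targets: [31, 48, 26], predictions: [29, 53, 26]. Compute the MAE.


Absolute errors: |31-29|=2, |48-53|=5, |26-26|=0
Sum = 7
MAE = 7/3 = 7/3

7/3


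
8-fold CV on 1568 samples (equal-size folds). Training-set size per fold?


Fold size = 1568/8 = 196
Training per fold = 1568 - 196 = 1372

1372


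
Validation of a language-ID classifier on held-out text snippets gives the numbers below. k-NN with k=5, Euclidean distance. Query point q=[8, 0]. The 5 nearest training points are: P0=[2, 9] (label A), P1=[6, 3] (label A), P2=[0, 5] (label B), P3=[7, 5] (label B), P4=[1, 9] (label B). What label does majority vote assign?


d(q,P0) = 10.8167  (label A)
d(q,P1) = 3.6056  (label A)
d(q,P2) = 9.434  (label B)
d(q,P3) = 5.099  (label B)
d(q,P4) = 11.4018  (label B)
Votes: A=2, B=3
Majority → B

B


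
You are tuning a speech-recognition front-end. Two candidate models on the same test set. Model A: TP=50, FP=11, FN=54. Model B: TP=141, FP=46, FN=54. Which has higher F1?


Model A: P=50/61=0.8197, R=50/104=0.4808, F1=2PR/(P+R)=2TP/(2TP+FP+FN)=100/165=0.6061
Model B: P=141/187=0.754, R=141/195=0.7231, F1=2PR/(P+R)=2TP/(2TP+FP+FN)=282/382=0.7382
0.6061 < 0.7382 → Model B

Model B


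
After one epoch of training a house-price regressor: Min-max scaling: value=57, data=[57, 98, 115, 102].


min=57, max=115
(57-57)/(115-57) = 0/58 = 0.0

0.0


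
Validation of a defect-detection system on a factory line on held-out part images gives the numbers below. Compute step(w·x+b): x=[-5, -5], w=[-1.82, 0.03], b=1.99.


z = (-5)·(-1.82) + (-5)·(0.03) + 1.99
  = 10.94
step(z) = 1 (z≥0)

1


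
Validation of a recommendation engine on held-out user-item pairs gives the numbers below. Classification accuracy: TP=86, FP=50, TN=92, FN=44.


Accuracy = (TP+TN)/(TP+TN+FP+FN)
= (86+92)/(272)
= 178/272 = 65.44%

65.44%


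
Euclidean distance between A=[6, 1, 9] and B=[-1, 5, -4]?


d = √((6+ 1)² + (1-5)² + (9+ 4)²)
  = √(49 + 16 + 169)
  = √234 = 15.2971

15.2971


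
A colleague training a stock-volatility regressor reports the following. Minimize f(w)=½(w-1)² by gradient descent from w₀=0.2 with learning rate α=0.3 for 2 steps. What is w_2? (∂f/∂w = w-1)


step 1: grad = 0.2-1 = -0.8; w = 0.2 - 0.3·(-0.8) = 0.44
step 2: grad = 0.44-1 = -0.56; w = 0.44 - 0.3·(-0.56) = 0.608

0.608


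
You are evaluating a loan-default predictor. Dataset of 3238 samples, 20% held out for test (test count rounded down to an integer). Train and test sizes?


Test = ⌊3238·20/100⌋ = 647
Train = 3238 - 647 = 2591

Train: 2591, Test: 647


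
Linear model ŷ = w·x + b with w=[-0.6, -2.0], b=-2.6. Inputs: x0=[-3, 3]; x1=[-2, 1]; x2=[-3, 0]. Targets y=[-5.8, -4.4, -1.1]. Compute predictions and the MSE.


ŷ0 = (-0.6)·(-3) + (-2.0)·(3) - 2.6 = -6.8
ŷ1 = (-0.6)·(-2) + (-2.0)·(1) - 2.6 = -3.4
ŷ2 = (-0.6)·(-3) + (-2.0)·(0) - 2.6 = -0.8
errors² = [1.0, 1.0, 0.09]
MSE = 2.0900/3 = 0.6967

0.6967


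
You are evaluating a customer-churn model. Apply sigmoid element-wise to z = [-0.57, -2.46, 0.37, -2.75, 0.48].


σ(-0.57) = 1/(1+e^0.57) = 0.3612
σ(-2.46) = 1/(1+e^2.46) = 0.0787
σ(0.37) = 1/(1+e^-0.37) = 0.5915
σ(-2.75) = 1/(1+e^2.75) = 0.0601
σ(0.48) = 1/(1+e^-0.48) = 0.6177
result = [0.3612, 0.0787, 0.5915, 0.0601, 0.6177]

[0.3612, 0.0787, 0.5915, 0.0601, 0.6177]


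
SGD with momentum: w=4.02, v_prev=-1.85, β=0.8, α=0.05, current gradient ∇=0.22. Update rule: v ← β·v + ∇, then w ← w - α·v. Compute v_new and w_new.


v_new = 0.8·-1.85 + 0.22 = -1.48 + 0.22 = -1.26
w_new = 4.02 - 0.05·-1.26 = 4.02 + 0.063 = 4.083

v_new=-1.26, w_new=4.083


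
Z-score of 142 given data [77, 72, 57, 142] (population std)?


μ = 87, σ = 32.596
z = (142 - 87)/32.596 = 1.6873

1.6873


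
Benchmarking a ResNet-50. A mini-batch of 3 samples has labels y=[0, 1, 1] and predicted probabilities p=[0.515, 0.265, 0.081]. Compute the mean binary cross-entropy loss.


L[0] = -ln(1-0.515) = -ln(0.485) = 0.7236
L[1] = -ln(0.265) = 1.328
L[2] = -ln(0.081) = 2.5133
mean = (0.7236 + 1.328 + 2.5133)/3 = 1.5216

1.5216


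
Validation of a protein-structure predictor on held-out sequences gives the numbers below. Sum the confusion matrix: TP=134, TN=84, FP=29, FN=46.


Total = TP + TN + FP + FN
= 134 + 84 + 29 + 46
= 293
(Predicted positive: 163, predicted negative: 130)

293


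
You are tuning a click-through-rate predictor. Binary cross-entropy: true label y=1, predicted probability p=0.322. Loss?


BCE = -[y·ln(p) + (1-y)·ln(1-p)]
= -1·ln(0.322) - 0
= -ln(0.322) = 1.1332

1.1332


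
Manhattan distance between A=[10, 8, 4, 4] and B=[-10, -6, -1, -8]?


d = |10+ 10| + |8+ 6| + |4+ 1| + |4+ 8|
  = 20 + 14 + 5 + 12
  = 51

51


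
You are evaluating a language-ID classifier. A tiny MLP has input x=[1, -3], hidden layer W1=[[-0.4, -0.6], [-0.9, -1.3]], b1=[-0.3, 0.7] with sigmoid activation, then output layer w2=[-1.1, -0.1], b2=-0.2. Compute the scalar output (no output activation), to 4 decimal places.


z1[0] = (-0.4)·(1) + (-0.6)·(-3) - 0.3 = 1.1
z1[1] = (-0.9)·(1) + (-1.3)·(-3) + 0.7 = 3.7
h = sigmoid(z1) = [0.7503, 0.9759]
output = (-1.1)·(0.7503) + (-0.1)·(0.9759) - 0.2 = -1.1229

-1.1229


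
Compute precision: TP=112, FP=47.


Precision = TP/(TP+FP)
= 112/(112+47)
= 112/159 = 70.44%

70.44%


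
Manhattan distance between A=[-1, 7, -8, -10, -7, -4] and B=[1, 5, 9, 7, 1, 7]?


d = |-1-1| + |7-5| + |-8-9| + |-10-7| + |-7-1| + |-4-7|
  = 2 + 2 + 17 + 17 + 8 + 11
  = 57

57


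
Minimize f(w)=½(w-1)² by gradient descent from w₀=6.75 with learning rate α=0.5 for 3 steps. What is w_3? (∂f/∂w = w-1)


step 1: grad = 6.75-1 = 5.75; w = 6.75 - 0.5·(5.75) = 3.875
step 2: grad = 3.875-1 = 2.875; w = 3.875 - 0.5·(2.875) = 2.4375
step 3: grad = 2.4375-1 = 1.4375; w = 2.4375 - 0.5·(1.4375) = 1.71875

1.71875


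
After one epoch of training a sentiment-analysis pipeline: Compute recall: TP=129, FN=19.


Recall = TP/(TP+FN)
= 129/(129+19)
= 129/148 = 87.16%

87.16%


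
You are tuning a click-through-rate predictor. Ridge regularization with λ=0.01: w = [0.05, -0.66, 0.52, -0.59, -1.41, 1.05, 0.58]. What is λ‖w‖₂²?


‖w‖₂² = (0.05)² + (-0.66)² + (0.52)² + (-0.59)² + (-1.41)² + (1.05)² + (0.58)²
     = 0.0025 + 0.4356 + 0.2704 + 0.3481 + 1.9881 + 1.1025 + 0.3364
     = 4.4836
λ·‖w‖₂² = 0.01·4.4836 = 0.044836

0.044836


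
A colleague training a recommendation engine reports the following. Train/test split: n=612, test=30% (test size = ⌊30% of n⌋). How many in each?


Test = ⌊612·30/100⌋ = 183
Train = 612 - 183 = 429

Train: 429, Test: 183


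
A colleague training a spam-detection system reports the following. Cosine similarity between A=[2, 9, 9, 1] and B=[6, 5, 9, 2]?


A·B = 2·6 + 9·5 + 9·9 + 1·2 = 140
‖A‖ = √167 = 12.9228, ‖B‖ = √146 = 12.083
cos = 140/(√167·√146) = 140/√24382 = 0.8966

0.8966


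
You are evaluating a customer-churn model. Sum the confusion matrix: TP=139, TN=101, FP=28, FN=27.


Total = TP + TN + FP + FN
= 139 + 101 + 28 + 27
= 295
(Predicted positive: 167, predicted negative: 128)

295


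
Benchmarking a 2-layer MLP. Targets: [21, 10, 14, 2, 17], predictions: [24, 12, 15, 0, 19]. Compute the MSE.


Squared errors: (21-24)²=9, (10-12)²=4, (14-15)²=1, (2-0)²=4, (17-19)²=4
Sum = 22
MSE = 22/5 = 22/5

22/5


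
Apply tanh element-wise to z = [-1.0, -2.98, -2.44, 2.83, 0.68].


tanh(-1.0) = -0.7616
tanh(-2.98) = -0.9949
tanh(-2.44) = -0.9849
tanh(2.83) = 0.9931
tanh(0.68) = 0.5915
result = [-0.7616, -0.9949, -0.9849, 0.9931, 0.5915]

[-0.7616, -0.9949, -0.9849, 0.9931, 0.5915]


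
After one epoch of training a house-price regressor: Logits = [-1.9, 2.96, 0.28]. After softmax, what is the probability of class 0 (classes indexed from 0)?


Exponentials: e^-1.9=0.1496, e^2.96=19.298, e^0.28=1.3231
Sum = 20.7707
Softmax = [0.0072, 0.9291, 0.0637]
p[0] = 0.1496/20.7707 = 0.0072

0.0072


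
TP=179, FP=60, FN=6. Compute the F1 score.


Precision = 179/239 = 0.749
Recall = 179/185 = 0.9676
F1 = 2·P·R/(P+R) = 2·TP/(2·TP+FP+FN) = 358/(358+60+6) = 358/424 = 0.8443

0.8443


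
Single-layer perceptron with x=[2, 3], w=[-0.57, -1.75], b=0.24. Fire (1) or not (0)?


z = (2)·(-0.57) + (3)·(-1.75) + 0.24
  = -6.15
step(z) = 0 (z<0)

0


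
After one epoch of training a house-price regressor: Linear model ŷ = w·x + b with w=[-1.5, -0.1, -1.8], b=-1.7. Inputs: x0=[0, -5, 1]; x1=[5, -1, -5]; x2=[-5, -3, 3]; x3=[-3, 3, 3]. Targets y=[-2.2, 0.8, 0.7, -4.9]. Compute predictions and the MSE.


ŷ0 = (-1.5)·(0) + (-0.1)·(-5) + (-1.8)·(1) - 1.7 = -3.0
ŷ1 = (-1.5)·(5) + (-0.1)·(-1) + (-1.8)·(-5) - 1.7 = -0.1
ŷ2 = (-1.5)·(-5) + (-0.1)·(-3) + (-1.8)·(3) - 1.7 = 0.7
ŷ3 = (-1.5)·(-3) + (-0.1)·(3) + (-1.8)·(3) - 1.7 = -2.9
errors² = [0.64, 0.81, 0.0, 4.0]
MSE = 5.4500/4 = 1.3625

1.3625


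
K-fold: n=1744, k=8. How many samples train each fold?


Fold size = 1744/8 = 218
Training per fold = 1744 - 218 = 1526

1526


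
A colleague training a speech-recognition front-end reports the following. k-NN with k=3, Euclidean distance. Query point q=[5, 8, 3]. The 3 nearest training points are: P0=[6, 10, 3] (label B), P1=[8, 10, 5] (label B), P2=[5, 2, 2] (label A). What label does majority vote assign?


d(q,P0) = 2.2361  (label B)
d(q,P1) = 4.1231  (label B)
d(q,P2) = 6.0828  (label A)
Votes: A=1, B=2
Majority → B

B


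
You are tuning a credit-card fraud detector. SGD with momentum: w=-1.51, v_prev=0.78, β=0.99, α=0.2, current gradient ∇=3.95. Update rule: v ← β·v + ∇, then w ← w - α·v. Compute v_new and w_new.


v_new = 0.99·0.78 + 3.95 = 0.7722 + 3.95 = 4.7222
w_new = -1.51 - 0.2·4.7222 = -1.51 - 0.94444 = -2.45444

v_new=4.7222, w_new=-2.45444


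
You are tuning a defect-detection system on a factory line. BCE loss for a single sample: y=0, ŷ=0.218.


BCE = -[y·ln(p) + (1-y)·ln(1-p)]
= -0 - 1·ln(1-0.218)
= -ln(0.782) = 0.2459

0.2459


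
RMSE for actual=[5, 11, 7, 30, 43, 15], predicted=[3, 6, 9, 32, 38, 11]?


MSE = 78/6 = 13
RMSE = √(78/6) = 3.6056

3.6056


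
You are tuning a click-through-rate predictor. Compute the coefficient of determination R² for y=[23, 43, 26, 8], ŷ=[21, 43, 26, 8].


ȳ = 25
SS_res = Σ(y-ŷ)² = 4
SS_tot = Σ(y-ȳ)² = 618
R² = 1 - SS_res/SS_tot = 1 - 0.0065 = 0.9935

0.9935


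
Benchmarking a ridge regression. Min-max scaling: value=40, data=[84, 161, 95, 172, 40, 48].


min=40, max=172
(40-40)/(172-40) = 0/132 = 0.0

0.0


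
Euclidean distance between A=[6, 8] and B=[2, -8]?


d = √((6-2)² + (8+ 8)²)
  = √(16 + 256)
  = √272 = 16.4924

16.4924


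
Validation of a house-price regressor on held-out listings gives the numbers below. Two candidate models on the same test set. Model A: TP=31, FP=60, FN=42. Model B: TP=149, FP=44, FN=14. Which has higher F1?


Model A: P=31/91=0.3407, R=31/73=0.4247, F1=2PR/(P+R)=2TP/(2TP+FP+FN)=62/164=0.378
Model B: P=149/193=0.772, R=149/163=0.9141, F1=2PR/(P+R)=2TP/(2TP+FP+FN)=298/356=0.8371
0.378 < 0.8371 → Model B

Model B


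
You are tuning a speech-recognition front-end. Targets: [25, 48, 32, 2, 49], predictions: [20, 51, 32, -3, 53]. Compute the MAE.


Absolute errors: |25-20|=5, |48-51|=3, |32-32|=0, |2+ 3|=5, |49-53|=4
Sum = 17
MAE = 17/5 = 17/5

17/5


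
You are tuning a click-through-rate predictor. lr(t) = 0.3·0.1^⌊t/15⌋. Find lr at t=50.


n_drops = ⌊50/15⌋ = 3
lr = 0.3·0.1^3 = 0.3·0.001 = 0.0003

0.0003


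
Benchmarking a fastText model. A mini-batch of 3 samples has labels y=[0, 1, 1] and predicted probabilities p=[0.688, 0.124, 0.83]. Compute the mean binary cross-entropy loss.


L[0] = -ln(1-0.688) = -ln(0.312) = 1.1648
L[1] = -ln(0.124) = 2.0875
L[2] = -ln(0.83) = 0.1863
mean = (1.1648 + 2.0875 + 0.1863)/3 = 1.1462

1.1462


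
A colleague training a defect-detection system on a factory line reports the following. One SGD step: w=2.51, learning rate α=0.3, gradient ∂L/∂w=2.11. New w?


w_new = w - α·∇
= 2.51 - 0.3·2.11
= 2.51 - 0.633
= 1.877

1.877


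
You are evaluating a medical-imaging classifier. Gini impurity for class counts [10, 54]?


Probabilities: [10/64, 54/64] ≈ [0.1562, 0.8438]
Σpᵢ² = (100 + 2916)/64² = 3016/4096
Gini = 1 - Σpᵢ² = 1 - 3016/4096 = 0.2637

0.2637


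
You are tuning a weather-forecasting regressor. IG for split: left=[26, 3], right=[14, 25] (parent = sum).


Parent = [40, 28], H_parent = 0.9774
H_left = 0.4798 (n=29), H_right = 0.9418 (n=39)
H_children = (29/68)·0.4798 + (39/68)·0.9418 = 0.7448
IG = 0.9774 - 0.7448 = 0.2326

0.2326


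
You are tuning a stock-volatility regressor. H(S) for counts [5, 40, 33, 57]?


Probabilities: [5/135, 40/135, 33/135, 57/135] ≈ [0.037, 0.2963, 0.2444, 0.4222]
H = -((5/135)·log₂(5/135) + (40/135)·log₂(40/135) + (33/135)·log₂(33/135) + (57/135)·log₂(57/135))
  = 1.7181 bits

1.7181 bits


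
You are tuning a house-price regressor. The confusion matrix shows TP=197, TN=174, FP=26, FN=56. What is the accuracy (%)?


Accuracy = (TP+TN)/(TP+TN+FP+FN)
= (197+174)/(453)
= 371/453 = 81.9%

81.9%


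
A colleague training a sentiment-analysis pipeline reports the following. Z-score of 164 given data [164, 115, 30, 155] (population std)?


μ = 116, σ = 52.967
z = (164 - 116)/52.967 = 0.9062

0.9062


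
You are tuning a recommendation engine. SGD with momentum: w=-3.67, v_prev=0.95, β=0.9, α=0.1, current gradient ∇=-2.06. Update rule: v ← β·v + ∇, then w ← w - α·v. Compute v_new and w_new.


v_new = 0.9·0.95 - 2.06 = 0.855 - 2.06 = -1.205
w_new = -3.67 - 0.1·-1.205 = -3.67 + 0.1205 = -3.5495

v_new=-1.205, w_new=-3.5495


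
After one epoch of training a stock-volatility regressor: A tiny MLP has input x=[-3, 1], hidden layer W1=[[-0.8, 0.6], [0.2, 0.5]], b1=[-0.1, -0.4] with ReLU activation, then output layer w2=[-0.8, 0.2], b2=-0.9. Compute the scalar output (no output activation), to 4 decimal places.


z1[0] = (-0.8)·(-3) + (0.6)·(1) - 0.1 = 2.9
z1[1] = (0.2)·(-3) + (0.5)·(1) - 0.4 = -0.5
h = ReLU(z1) = [2.9, 0.0]
output = (-0.8)·(2.9) + (0.2)·(0.0) - 0.9 = -3.22

-3.22


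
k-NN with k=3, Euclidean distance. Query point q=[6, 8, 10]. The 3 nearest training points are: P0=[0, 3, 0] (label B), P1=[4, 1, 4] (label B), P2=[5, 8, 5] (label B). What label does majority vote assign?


d(q,P0) = 12.6886  (label B)
d(q,P1) = 9.434  (label B)
d(q,P2) = 5.099  (label B)
Votes: A=0, B=3
Majority → B

B


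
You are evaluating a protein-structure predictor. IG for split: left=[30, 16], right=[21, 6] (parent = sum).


Parent = [51, 22], H_parent = 0.883
H_left = 0.9321 (n=46), H_right = 0.7642 (n=27)
H_children = (46/73)·0.9321 + (27/73)·0.7642 = 0.87
IG = 0.883 - 0.87 = 0.013

0.013


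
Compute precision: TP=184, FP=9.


Precision = TP/(TP+FP)
= 184/(184+9)
= 184/193 = 95.34%

95.34%


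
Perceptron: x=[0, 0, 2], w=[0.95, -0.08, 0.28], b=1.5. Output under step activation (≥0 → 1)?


z = (0)·(0.95) + (0)·(-0.08) + (2)·(0.28) + 1.5
  = 2.06
step(z) = 1 (z≥0)

1


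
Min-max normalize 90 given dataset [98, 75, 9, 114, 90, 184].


min=9, max=184
(90-9)/(184-9) = 81/175 = 0.4629

0.4629


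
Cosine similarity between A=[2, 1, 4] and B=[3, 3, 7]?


A·B = 2·3 + 1·3 + 4·7 = 37
‖A‖ = √21 = 4.5826, ‖B‖ = √67 = 8.1854
cos = 37/(√21·√67) = 37/√1407 = 0.9864

0.9864


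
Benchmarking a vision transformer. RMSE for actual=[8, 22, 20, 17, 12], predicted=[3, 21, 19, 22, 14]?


MSE = 56/5 = 11.2
RMSE = √(56/5) = 3.3466

3.3466


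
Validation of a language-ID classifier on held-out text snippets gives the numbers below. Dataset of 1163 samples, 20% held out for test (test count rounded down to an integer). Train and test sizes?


Test = ⌊1163·20/100⌋ = 232
Train = 1163 - 232 = 931

Train: 931, Test: 232


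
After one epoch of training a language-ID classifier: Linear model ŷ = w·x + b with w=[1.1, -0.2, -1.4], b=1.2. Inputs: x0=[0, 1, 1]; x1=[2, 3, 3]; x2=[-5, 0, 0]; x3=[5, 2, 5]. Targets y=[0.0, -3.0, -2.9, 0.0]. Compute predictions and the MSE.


ŷ0 = (1.1)·(0) + (-0.2)·(1) + (-1.4)·(1) + 1.2 = -0.4
ŷ1 = (1.1)·(2) + (-0.2)·(3) + (-1.4)·(3) + 1.2 = -1.4
ŷ2 = (1.1)·(-5) + (-0.2)·(0) + (-1.4)·(0) + 1.2 = -4.3
ŷ3 = (1.1)·(5) + (-0.2)·(2) + (-1.4)·(5) + 1.2 = -0.7
errors² = [0.16, 2.56, 1.96, 0.49]
MSE = 5.1700/4 = 1.2925

1.2925


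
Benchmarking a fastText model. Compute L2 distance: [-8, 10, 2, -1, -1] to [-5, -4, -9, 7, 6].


d = √((-8+ 5)² + (10+ 4)² + (2+ 9)² + (-1-7)² + (-1-6)²)
  = √(9 + 196 + 121 + 64 + 49)
  = √439 = 20.9523

20.9523


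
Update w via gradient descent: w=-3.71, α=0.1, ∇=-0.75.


w_new = w - α·∇
= -3.71 - 0.1·-0.75
= -3.71 + 0.075
= -3.635

-3.635


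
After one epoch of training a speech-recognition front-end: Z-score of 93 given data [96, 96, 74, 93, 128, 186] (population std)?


μ = 112.1667, σ = 36.6261
z = (93 - 112.1667)/36.6261 = -0.5233

-0.5233


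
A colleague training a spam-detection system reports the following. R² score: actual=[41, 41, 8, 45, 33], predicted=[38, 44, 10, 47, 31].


ȳ = 33.6
SS_res = Σ(y-ŷ)² = 30
SS_tot = Σ(y-ȳ)² = 895.2
R² = 1 - SS_res/SS_tot = 1 - 0.0335 = 0.9665

0.9665


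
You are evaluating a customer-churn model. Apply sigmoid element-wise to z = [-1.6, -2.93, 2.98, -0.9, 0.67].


σ(-1.6) = 1/(1+e^1.6) = 0.168
σ(-2.93) = 1/(1+e^2.93) = 0.0507
σ(2.98) = 1/(1+e^-2.98) = 0.9517
σ(-0.9) = 1/(1+e^0.9) = 0.2891
σ(0.67) = 1/(1+e^-0.67) = 0.6615
result = [0.168, 0.0507, 0.9517, 0.2891, 0.6615]

[0.168, 0.0507, 0.9517, 0.2891, 0.6615]
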